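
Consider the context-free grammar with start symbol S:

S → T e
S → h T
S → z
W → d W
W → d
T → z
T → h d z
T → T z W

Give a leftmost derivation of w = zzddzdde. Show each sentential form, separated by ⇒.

S ⇒ Te ⇒ TzWe ⇒ TzWzWe ⇒ zzWzWe ⇒ zzdWzWe ⇒ zzddzWe ⇒ zzddzdWe ⇒ zzddzdde

S ⇒ Te   [S → T e]
Te ⇒ TzWe   [T → T z W]
TzWe ⇒ TzWzWe   [T → T z W]
TzWzWe ⇒ zzWzWe   [T → z]
zzWzWe ⇒ zzdWzWe   [W → d W]
zzdWzWe ⇒ zzddzWe   [W → d]
zzddzWe ⇒ zzddzdWe   [W → d W]
zzddzdWe ⇒ zzddzdde   [W → d]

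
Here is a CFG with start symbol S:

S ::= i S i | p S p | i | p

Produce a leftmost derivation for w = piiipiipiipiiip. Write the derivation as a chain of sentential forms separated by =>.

S => pSp => piSip => piiSiip => piiiSiiip => piiipSpiiip => piiipiSipiiip => piiipiiSiipiiip => piiipiipiipiiip

S => pSp   [S ::= p S p]
pSp => piSip   [S ::= i S i]
piSip => piiSiip   [S ::= i S i]
piiSiip => piiiSiiip   [S ::= i S i]
piiiSiiip => piiipSpiiip   [S ::= p S p]
piiipSpiiip => piiipiSipiiip   [S ::= i S i]
piiipiSipiiip => piiipiiSiipiiip   [S ::= i S i]
piiipiiSiipiiip => piiipiipiipiiip   [S ::= p]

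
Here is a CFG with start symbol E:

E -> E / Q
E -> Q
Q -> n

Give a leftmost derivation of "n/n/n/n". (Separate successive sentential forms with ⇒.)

E ⇒ E/Q ⇒ E/Q/Q ⇒ E/Q/Q/Q ⇒ Q/Q/Q/Q ⇒ n/Q/Q/Q ⇒ n/n/Q/Q ⇒ n/n/n/Q ⇒ n/n/n/n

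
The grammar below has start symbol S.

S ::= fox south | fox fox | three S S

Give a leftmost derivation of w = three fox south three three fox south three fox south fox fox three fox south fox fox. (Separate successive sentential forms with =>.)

S => three S S => three fox south S => three fox south three S S => three fox south three three S S S => three fox south three three fox south S S => three fox south three three fox south three S S S => three fox south three three fox south three fox south S S => three fox south three three fox south three fox south fox fox S => three fox south three three fox south three fox south fox fox three S S => three fox south three three fox south three fox south fox fox three fox south S => three fox south three three fox south three fox south fox fox three fox south fox fox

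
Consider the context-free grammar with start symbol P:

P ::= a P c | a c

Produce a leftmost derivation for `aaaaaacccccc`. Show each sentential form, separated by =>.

P=>aPc=>aaPcc=>aaaPccc=>aaaaPcccc=>aaaaaPccccc=>aaaaaacccccc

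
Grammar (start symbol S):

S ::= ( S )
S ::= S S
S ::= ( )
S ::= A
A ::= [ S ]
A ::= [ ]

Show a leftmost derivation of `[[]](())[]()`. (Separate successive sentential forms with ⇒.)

S ⇒ SS ⇒ SSS ⇒ SSSS ⇒ ASSS ⇒ [S]SSS ⇒ [A]SSS ⇒ [[]]SSS ⇒ [[]](S)SS ⇒ [[]](())SS ⇒ [[]](())AS ⇒ [[]](())[]S ⇒ [[]](())[]()

S ⇒ SS   [S ::= S S]
SS ⇒ SSS   [S ::= S S]
SSS ⇒ SSSS   [S ::= S S]
SSSS ⇒ ASSS   [S ::= A]
ASSS ⇒ [S]SSS   [A ::= [ S ]]
[S]SSS ⇒ [A]SSS   [S ::= A]
[A]SSS ⇒ [[]]SSS   [A ::= [ ]]
[[]]SSS ⇒ [[]](S)SS   [S ::= ( S )]
[[]](S)SS ⇒ [[]](())SS   [S ::= ( )]
[[]](())SS ⇒ [[]](())AS   [S ::= A]
[[]](())AS ⇒ [[]](())[]S   [A ::= [ ]]
[[]](())[]S ⇒ [[]](())[]()   [S ::= ( )]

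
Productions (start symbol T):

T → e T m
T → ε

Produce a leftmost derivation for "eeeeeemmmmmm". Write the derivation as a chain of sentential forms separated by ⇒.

T ⇒ eTm ⇒ eeTmm ⇒ eeeTmmm ⇒ eeeeTmmmm ⇒ eeeeeTmmmmm ⇒ eeeeeeTmmmmmm ⇒ eeeeeemmmmmm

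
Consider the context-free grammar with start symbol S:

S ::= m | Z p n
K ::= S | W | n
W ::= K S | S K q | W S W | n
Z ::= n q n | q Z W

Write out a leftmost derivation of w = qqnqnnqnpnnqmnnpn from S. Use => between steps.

S => Zpn   [S ::= Z p n]
Zpn => qZWpn   [Z ::= q Z W]
qZWpn => qqZWWpn   [Z ::= q Z W]
qqZWWpn => qqnqnWWpn   [Z ::= n q n]
qqnqnWWpn => qqnqnWSWWpn   [W ::= W S W]
qqnqnWSWWpn => qqnqnSKqSWWpn   [W ::= S K q]
qqnqnSKqSWWpn => qqnqnZpnKqSWWpn   [S ::= Z p n]
qqnqnZpnKqSWWpn => qqnqnnqnpnKqSWWpn   [Z ::= n q n]
qqnqnnqnpnKqSWWpn => qqnqnnqnpnnqSWWpn   [K ::= n]
qqnqnnqnpnnqSWWpn => qqnqnnqnpnnqmWWpn   [S ::= m]
qqnqnnqnpnnqmWWpn => qqnqnnqnpnnqmnWpn   [W ::= n]
qqnqnnqnpnnqmnWpn => qqnqnnqnpnnqmnnpn   [W ::= n]

S=>Zpn=>qZWpn=>qqZWWpn=>qqnqnWWpn=>qqnqnWSWWpn=>qqnqnSKqSWWpn=>qqnqnZpnKqSWWpn=>qqnqnnqnpnKqSWWpn=>qqnqnnqnpnnqSWWpn=>qqnqnnqnpnnqmWWpn=>qqnqnnqnpnnqmnWpn=>qqnqnnqnpnnqmnnpn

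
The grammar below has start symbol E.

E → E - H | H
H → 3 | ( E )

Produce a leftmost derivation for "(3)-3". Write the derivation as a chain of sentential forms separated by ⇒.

E ⇒ E-H   [E → E - H]
E-H ⇒ H-H   [E → H]
H-H ⇒ (E)-H   [H → ( E )]
(E)-H ⇒ (H)-H   [E → H]
(H)-H ⇒ (3)-H   [H → 3]
(3)-H ⇒ (3)-3   [H → 3]

E ⇒ E-H ⇒ H-H ⇒ (E)-H ⇒ (H)-H ⇒ (3)-H ⇒ (3)-3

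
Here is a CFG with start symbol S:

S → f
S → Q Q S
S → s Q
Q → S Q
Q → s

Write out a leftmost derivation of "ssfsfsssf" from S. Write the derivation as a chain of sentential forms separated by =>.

S => QQS => SQQS => sQQQS => ssQQS => ssSQQS => ssfQQS => ssfSQQS => ssfsQQQS => ssfsSQQQS => ssfsfQQQS => ssfsfsQQS => ssfsfssQS => ssfsfsssS => ssfsfsssf

S => QQS   [S → Q Q S]
QQS => SQQS   [Q → S Q]
SQQS => sQQQS   [S → s Q]
sQQQS => ssQQS   [Q → s]
ssQQS => ssSQQS   [Q → S Q]
ssSQQS => ssfQQS   [S → f]
ssfQQS => ssfSQQS   [Q → S Q]
ssfSQQS => ssfsQQQS   [S → s Q]
ssfsQQQS => ssfsSQQQS   [Q → S Q]
ssfsSQQQS => ssfsfQQQS   [S → f]
ssfsfQQQS => ssfsfsQQS   [Q → s]
ssfsfsQQS => ssfsfssQS   [Q → s]
ssfsfssQS => ssfsfsssS   [Q → s]
ssfsfsssS => ssfsfsssf   [S → f]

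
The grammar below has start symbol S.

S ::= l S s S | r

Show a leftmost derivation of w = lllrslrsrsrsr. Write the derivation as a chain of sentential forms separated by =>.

S => lSsS => llSsSsS => lllSsSsSsS => lllrsSsSsS => lllrslSsSsSsS => lllrslrsSsSsS => lllrslrsrsSsS => lllrslrsrsrsS => lllrslrsrsrsr

S => lSsS   [S ::= l S s S]
lSsS => llSsSsS   [S ::= l S s S]
llSsSsS => lllSsSsSsS   [S ::= l S s S]
lllSsSsSsS => lllrsSsSsS   [S ::= r]
lllrsSsSsS => lllrslSsSsSsS   [S ::= l S s S]
lllrslSsSsSsS => lllrslrsSsSsS   [S ::= r]
lllrslrsSsSsS => lllrslrsrsSsS   [S ::= r]
lllrslrsrsSsS => lllrslrsrsrsS   [S ::= r]
lllrslrsrsrsS => lllrslrsrsrsr   [S ::= r]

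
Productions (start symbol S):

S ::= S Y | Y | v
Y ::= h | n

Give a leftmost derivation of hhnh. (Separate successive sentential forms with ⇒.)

S ⇒ SY ⇒ SYY ⇒ SYYY ⇒ YYYY ⇒ hYYY ⇒ hhYY ⇒ hhnY ⇒ hhnh

S ⇒ SY   [S ::= S Y]
SY ⇒ SYY   [S ::= S Y]
SYY ⇒ SYYY   [S ::= S Y]
SYYY ⇒ YYYY   [S ::= Y]
YYYY ⇒ hYYY   [Y ::= h]
hYYY ⇒ hhYY   [Y ::= h]
hhYY ⇒ hhnY   [Y ::= n]
hhnY ⇒ hhnh   [Y ::= h]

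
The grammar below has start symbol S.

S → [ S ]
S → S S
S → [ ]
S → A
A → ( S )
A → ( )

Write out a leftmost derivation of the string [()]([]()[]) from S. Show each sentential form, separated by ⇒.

S ⇒ SS ⇒ [S]S ⇒ [A]S ⇒ [()]S ⇒ [()]A ⇒ [()](S) ⇒ [()](SS) ⇒ [()](SSS) ⇒ [()]([]SS) ⇒ [()]([]AS) ⇒ [()]([]()S) ⇒ [()]([]()[])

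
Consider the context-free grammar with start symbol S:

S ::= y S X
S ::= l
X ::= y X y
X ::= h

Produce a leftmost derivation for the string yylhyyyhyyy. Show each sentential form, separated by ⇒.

S ⇒ ySX ⇒ yySXX ⇒ yylXX ⇒ yylhX ⇒ yylhyXy ⇒ yylhyyXyy ⇒ yylhyyyXyyy ⇒ yylhyyyhyyy

S ⇒ ySX   [S ::= y S X]
ySX ⇒ yySXX   [S ::= y S X]
yySXX ⇒ yylXX   [S ::= l]
yylXX ⇒ yylhX   [X ::= h]
yylhX ⇒ yylhyXy   [X ::= y X y]
yylhyXy ⇒ yylhyyXyy   [X ::= y X y]
yylhyyXyy ⇒ yylhyyyXyyy   [X ::= y X y]
yylhyyyXyyy ⇒ yylhyyyhyyy   [X ::= h]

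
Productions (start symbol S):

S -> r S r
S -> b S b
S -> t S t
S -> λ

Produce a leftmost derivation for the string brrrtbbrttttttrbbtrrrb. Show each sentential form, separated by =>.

S => bSb => brSrb => brrSrrb => brrrSrrrb => brrrtStrrrb => brrrtbSbtrrrb => brrrtbbSbbtrrrb => brrrtbbrSrbbtrrrb => brrrtbbrtStrbbtrrrb => brrrtbbrttSttrbbtrrrb => brrrtbbrtttStttrbbtrrrb => brrrtbbrttttttrbbtrrrb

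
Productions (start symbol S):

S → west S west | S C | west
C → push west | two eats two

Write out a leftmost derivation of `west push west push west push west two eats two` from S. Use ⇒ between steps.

S ⇒ S C   [S → S C]
S C ⇒ S C C   [S → S C]
S C C ⇒ S C C C   [S → S C]
S C C C ⇒ S C C C C   [S → S C]
S C C C C ⇒ west C C C C   [S → west]
west C C C C ⇒ west push west C C C   [C → push west]
west push west C C C ⇒ west push west push west C C   [C → push west]
west push west push west C C ⇒ west push west push west push west C   [C → push west]
west push west push west push west C ⇒ west push west push west push west two eats two   [C → two eats two]

S ⇒ S C ⇒ S C C ⇒ S C C C ⇒ S C C C C ⇒ west C C C C ⇒ west push west C C C ⇒ west push west push west C C ⇒ west push west push west push west C ⇒ west push west push west push west two eats two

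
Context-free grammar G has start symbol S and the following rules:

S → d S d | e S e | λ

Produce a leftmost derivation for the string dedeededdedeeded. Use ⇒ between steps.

S ⇒ dSd ⇒ deSed ⇒ dedSded ⇒ dedeSeded ⇒ dedeeSeeded ⇒ dedeedSdeeded ⇒ dedeedeSedeeded ⇒ dedeededSdedeeded ⇒ dedeededdedeeded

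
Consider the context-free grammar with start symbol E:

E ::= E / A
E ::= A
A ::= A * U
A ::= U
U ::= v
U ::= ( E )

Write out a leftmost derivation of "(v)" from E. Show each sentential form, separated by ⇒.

E ⇒ A   [E ::= A]
A ⇒ U   [A ::= U]
U ⇒ (E)   [U ::= ( E )]
(E) ⇒ (A)   [E ::= A]
(A) ⇒ (U)   [A ::= U]
(U) ⇒ (v)   [U ::= v]

E⇒A⇒U⇒(E)⇒(A)⇒(U)⇒(v)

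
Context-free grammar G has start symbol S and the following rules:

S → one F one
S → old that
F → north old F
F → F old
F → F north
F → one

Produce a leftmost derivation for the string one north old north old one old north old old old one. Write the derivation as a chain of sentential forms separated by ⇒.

S ⇒ one F one ⇒ one F old one ⇒ one F old old one ⇒ one F old old old one ⇒ one F north old old old one ⇒ one F old north old old old one ⇒ one north old F old north old old old one ⇒ one north old north old F old north old old old one ⇒ one north old north old one old north old old old one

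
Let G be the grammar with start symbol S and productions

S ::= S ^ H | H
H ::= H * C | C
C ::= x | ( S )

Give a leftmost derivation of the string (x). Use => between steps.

S=>H=>C=>(S)=>(H)=>(C)=>(x)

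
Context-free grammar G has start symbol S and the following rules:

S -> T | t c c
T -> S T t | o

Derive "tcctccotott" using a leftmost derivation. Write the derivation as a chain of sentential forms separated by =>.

S => T => STt => tccTt => tccSTtt => tccTTtt => tccSTtTtt => tcctccTtTtt => tcctccotTtt => tcctccotott

S => T   [S -> T]
T => STt   [T -> S T t]
STt => tccTt   [S -> t c c]
tccTt => tccSTtt   [T -> S T t]
tccSTtt => tccTTtt   [S -> T]
tccTTtt => tccSTtTtt   [T -> S T t]
tccSTtTtt => tcctccTtTtt   [S -> t c c]
tcctccTtTtt => tcctccotTtt   [T -> o]
tcctccotTtt => tcctccotott   [T -> o]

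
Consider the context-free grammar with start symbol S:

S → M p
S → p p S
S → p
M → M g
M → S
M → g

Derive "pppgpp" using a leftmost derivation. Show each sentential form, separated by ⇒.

S ⇒ Mp   [S → M p]
Mp ⇒ Sp   [M → S]
Sp ⇒ ppSp   [S → p p S]
ppSp ⇒ ppMpp   [S → M p]
ppMpp ⇒ ppMgpp   [M → M g]
ppMgpp ⇒ ppSgpp   [M → S]
ppSgpp ⇒ pppgpp   [S → p]

S ⇒ Mp ⇒ Sp ⇒ ppSp ⇒ ppMpp ⇒ ppMgpp ⇒ ppSgpp ⇒ pppgpp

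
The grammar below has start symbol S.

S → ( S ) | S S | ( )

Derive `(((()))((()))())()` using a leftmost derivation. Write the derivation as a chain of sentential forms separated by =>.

S => SS   [S → S S]
SS => (S)S   [S → ( S )]
(S)S => (SS)S   [S → S S]
(SS)S => ((S)S)S   [S → ( S )]
((S)S)S => (((S))S)S   [S → ( S )]
(((S))S)S => (((()))S)S   [S → ( )]
(((()))S)S => (((()))SS)S   [S → S S]
(((()))SS)S => (((()))(S)S)S   [S → ( S )]
(((()))(S)S)S => (((()))((S))S)S   [S → ( S )]
(((()))((S))S)S => (((()))((()))S)S   [S → ( )]
(((()))((()))S)S => (((()))((()))())S   [S → ( )]
(((()))((()))())S => (((()))((()))())()   [S → ( )]

S=>SS=>(S)S=>(SS)S=>((S)S)S=>(((S))S)S=>(((()))S)S=>(((()))SS)S=>(((()))(S)S)S=>(((()))((S))S)S=>(((()))((()))S)S=>(((()))((()))())S=>(((()))((()))())()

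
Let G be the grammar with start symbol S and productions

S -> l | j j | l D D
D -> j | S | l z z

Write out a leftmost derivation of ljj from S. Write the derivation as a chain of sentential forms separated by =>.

S => lDD => ljD => ljj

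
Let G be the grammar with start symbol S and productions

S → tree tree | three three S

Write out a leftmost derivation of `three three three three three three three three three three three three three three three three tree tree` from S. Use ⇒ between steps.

S ⇒ three three S   [S → three three S]
three three S ⇒ three three three three S   [S → three three S]
three three three three S ⇒ three three three three three three S   [S → three three S]
three three three three three three S ⇒ three three three three three three three three S   [S → three three S]
three three three three three three three three S ⇒ three three three three three three three three three three S   [S → three three S]
three three three three three three three three three three S ⇒ three three three three three three three three three three three three S   [S → three three S]
three three three three three three three three three three three three S ⇒ three three three three three three three three three three three three three three S   [S → three three S]
three three three three three three three three three three three three three three S ⇒ three three three three three three three three three three three three three three three three S   [S → three three S]
three three three three three three three three three three three three three three three three S ⇒ three three three three three three three three three three three three three three three three tree tree   [S → tree tree]

S ⇒ three three S ⇒ three three three three S ⇒ three three three three three three S ⇒ three three three three three three three three S ⇒ three three three three three three three three three three S ⇒ three three three three three three three three three three three three S ⇒ three three three three three three three three three three three three three three S ⇒ three three three three three three three three three three three three three three three three S ⇒ three three three three three three three three three three three three three three three three tree tree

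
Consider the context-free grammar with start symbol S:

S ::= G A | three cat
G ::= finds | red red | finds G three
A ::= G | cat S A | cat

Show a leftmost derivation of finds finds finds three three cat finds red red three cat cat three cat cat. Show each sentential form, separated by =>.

S => G A => finds G three A => finds finds G three three A => finds finds finds three three A => finds finds finds three three cat S A => finds finds finds three three cat G A A => finds finds finds three three cat finds G three A A => finds finds finds three three cat finds red red three A A => finds finds finds three three cat finds red red three cat A => finds finds finds three three cat finds red red three cat cat S A => finds finds finds three three cat finds red red three cat cat three cat A => finds finds finds three three cat finds red red three cat cat three cat cat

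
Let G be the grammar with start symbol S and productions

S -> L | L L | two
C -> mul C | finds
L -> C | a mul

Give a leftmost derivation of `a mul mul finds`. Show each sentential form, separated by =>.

S => L L   [S -> L L]
L L => a mul L   [L -> a mul]
a mul L => a mul C   [L -> C]
a mul C => a mul mul C   [C -> mul C]
a mul mul C => a mul mul finds   [C -> finds]

S => L L => a mul L => a mul C => a mul mul C => a mul mul finds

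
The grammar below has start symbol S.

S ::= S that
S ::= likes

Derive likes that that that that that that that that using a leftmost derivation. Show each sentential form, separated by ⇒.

S ⇒ S that ⇒ S that that ⇒ S that that that ⇒ S that that that that ⇒ S that that that that that ⇒ S that that that that that that ⇒ S that that that that that that that ⇒ S that that that that that that that that ⇒ likes that that that that that that that that

S ⇒ S that   [S ::= S that]
S that ⇒ S that that   [S ::= S that]
S that that ⇒ S that that that   [S ::= S that]
S that that that ⇒ S that that that that   [S ::= S that]
S that that that that ⇒ S that that that that that   [S ::= S that]
S that that that that that ⇒ S that that that that that that   [S ::= S that]
S that that that that that that ⇒ S that that that that that that that   [S ::= S that]
S that that that that that that that ⇒ S that that that that that that that that   [S ::= S that]
S that that that that that that that that ⇒ likes that that that that that that that that   [S ::= likes]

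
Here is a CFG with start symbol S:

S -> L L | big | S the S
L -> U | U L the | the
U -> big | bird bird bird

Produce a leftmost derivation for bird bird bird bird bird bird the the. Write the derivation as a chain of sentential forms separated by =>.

S => L L   [S -> L L]
L L => U L   [L -> U]
U L => bird bird bird L   [U -> bird bird bird]
bird bird bird L => bird bird bird U L the   [L -> U L the]
bird bird bird U L the => bird bird bird bird bird bird L the   [U -> bird bird bird]
bird bird bird bird bird bird L the => bird bird bird bird bird bird the the   [L -> the]

S => L L => U L => bird bird bird L => bird bird bird U L the => bird bird bird bird bird bird L the => bird bird bird bird bird bird the the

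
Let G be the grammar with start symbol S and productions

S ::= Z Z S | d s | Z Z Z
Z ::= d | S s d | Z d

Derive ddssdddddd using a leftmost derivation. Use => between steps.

S => ZZZ   [S ::= Z Z Z]
ZZZ => dZZ   [Z ::= d]
dZZ => dZdZ   [Z ::= Z d]
dZdZ => dZddZ   [Z ::= Z d]
dZddZ => dZdddZ   [Z ::= Z d]
dZdddZ => dZddddZ   [Z ::= Z d]
dZddddZ => dSsdddddZ   [Z ::= S s d]
dSsdddddZ => ddssdddddZ   [S ::= d s]
ddssdddddZ => ddssdddddd   [Z ::= d]

S => ZZZ => dZZ => dZdZ => dZddZ => dZdddZ => dZddddZ => dSsdddddZ => ddssdddddZ => ddssdddddd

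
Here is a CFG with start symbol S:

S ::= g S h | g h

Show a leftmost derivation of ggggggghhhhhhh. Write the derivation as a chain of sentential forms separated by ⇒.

S⇒gSh⇒ggShh⇒gggShhh⇒ggggShhhh⇒gggggShhhhh⇒ggggggShhhhhh⇒ggggggghhhhhhh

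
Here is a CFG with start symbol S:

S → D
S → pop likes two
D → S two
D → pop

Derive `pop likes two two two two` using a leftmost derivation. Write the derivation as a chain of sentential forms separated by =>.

S => D   [S → D]
D => S two   [D → S two]
S two => D two   [S → D]
D two => S two two   [D → S two]
S two two => D two two   [S → D]
D two two => S two two two   [D → S two]
S two two two => pop likes two two two two   [S → pop likes two]

S => D => S two => D two => S two two => D two two => S two two two => pop likes two two two two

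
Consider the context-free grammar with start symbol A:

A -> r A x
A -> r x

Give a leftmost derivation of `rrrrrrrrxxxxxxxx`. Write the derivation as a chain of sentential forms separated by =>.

A => rAx => rrAxx => rrrAxxx => rrrrAxxxx => rrrrrAxxxxx => rrrrrrAxxxxxx => rrrrrrrAxxxxxxx => rrrrrrrrxxxxxxxx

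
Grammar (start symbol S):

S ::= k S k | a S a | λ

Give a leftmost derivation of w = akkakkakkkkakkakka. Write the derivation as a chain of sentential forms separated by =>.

S => aSa => akSka => akkSkka => akkaSakka => akkakSkakka => akkakkSkkakka => akkakkaSakkakka => akkakkakSkakkakka => akkakkakkSkkakkakka => akkakkakkkkakkakka

S => aSa   [S ::= a S a]
aSa => akSka   [S ::= k S k]
akSka => akkSkka   [S ::= k S k]
akkSkka => akkaSakka   [S ::= a S a]
akkaSakka => akkakSkakka   [S ::= k S k]
akkakSkakka => akkakkSkkakka   [S ::= k S k]
akkakkSkkakka => akkakkaSakkakka   [S ::= a S a]
akkakkaSakkakka => akkakkakSkakkakka   [S ::= k S k]
akkakkakSkakkakka => akkakkakkSkkakkakka   [S ::= k S k]
akkakkakkSkkakkakka => akkakkakkkkakkakka   [S ::= λ]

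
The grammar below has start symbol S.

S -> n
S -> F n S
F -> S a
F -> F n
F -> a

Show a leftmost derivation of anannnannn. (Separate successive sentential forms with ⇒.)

S ⇒ FnS ⇒ anS ⇒ anFnS ⇒ anFnnS ⇒ anFnnnS ⇒ anannnS ⇒ anannnFnS ⇒ anannnFnnS ⇒ anannnannS ⇒ anannnannn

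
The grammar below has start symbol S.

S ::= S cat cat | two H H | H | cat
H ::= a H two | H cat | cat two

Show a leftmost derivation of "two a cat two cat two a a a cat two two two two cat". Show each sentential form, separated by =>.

S => two H H => two a H two H => two a H cat two H => two a cat two cat two H => two a cat two cat two H cat => two a cat two cat two a H two cat => two a cat two cat two a a H two two cat => two a cat two cat two a a a H two two two cat => two a cat two cat two a a a cat two two two two cat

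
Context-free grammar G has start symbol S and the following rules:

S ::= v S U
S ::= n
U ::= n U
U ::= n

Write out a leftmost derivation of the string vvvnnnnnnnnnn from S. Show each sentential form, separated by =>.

S => vSU => vvSUU => vvvSUUU => vvvnUUU => vvvnnUUU => vvvnnnUUU => vvvnnnnUUU => vvvnnnnnUU => vvvnnnnnnUU => vvvnnnnnnnUU => vvvnnnnnnnnUU => vvvnnnnnnnnnU => vvvnnnnnnnnnn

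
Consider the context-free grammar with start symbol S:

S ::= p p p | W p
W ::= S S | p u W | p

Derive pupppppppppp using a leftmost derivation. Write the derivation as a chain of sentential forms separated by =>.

S => Wp => puWp => puSSp => puWpSp => puSSpSp => puWpSpSp => puppSpSp => puppppppSp => pupppppppppp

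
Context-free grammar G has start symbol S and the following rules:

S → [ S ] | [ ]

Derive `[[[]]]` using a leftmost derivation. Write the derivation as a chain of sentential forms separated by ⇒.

S⇒[S]⇒[[S]]⇒[[[]]]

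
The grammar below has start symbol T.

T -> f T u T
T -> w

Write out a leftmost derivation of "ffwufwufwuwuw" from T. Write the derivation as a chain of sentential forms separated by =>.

T => fTuT   [T -> f T u T]
fTuT => ffTuTuT   [T -> f T u T]
ffTuTuT => ffwuTuT   [T -> w]
ffwuTuT => ffwufTuTuT   [T -> f T u T]
ffwufTuTuT => ffwufwuTuT   [T -> w]
ffwufwuTuT => ffwufwufTuTuT   [T -> f T u T]
ffwufwufTuTuT => ffwufwufwuTuT   [T -> w]
ffwufwufwuTuT => ffwufwufwuwuT   [T -> w]
ffwufwufwuwuT => ffwufwufwuwuw   [T -> w]

T=>fTuT=>ffTuTuT=>ffwuTuT=>ffwufTuTuT=>ffwufwuTuT=>ffwufwufTuTuT=>ffwufwufwuTuT=>ffwufwufwuwuT=>ffwufwufwuwuw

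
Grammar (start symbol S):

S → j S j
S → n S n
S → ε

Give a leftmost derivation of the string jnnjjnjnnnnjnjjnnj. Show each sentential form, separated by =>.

S => jSj   [S → j S j]
jSj => jnSnj   [S → n S n]
jnSnj => jnnSnnj   [S → n S n]
jnnSnnj => jnnjSjnnj   [S → j S j]
jnnjSjnnj => jnnjjSjjnnj   [S → j S j]
jnnjjSjjnnj => jnnjjnSnjjnnj   [S → n S n]
jnnjjnSnjjnnj => jnnjjnjSjnjjnnj   [S → j S j]
jnnjjnjSjnjjnnj => jnnjjnjnSnjnjjnnj   [S → n S n]
jnnjjnjnSnjnjjnnj => jnnjjnjnnSnnjnjjnnj   [S → n S n]
jnnjjnjnnSnnjnjjnnj => jnnjjnjnnnnjnjjnnj   [S → ε]

S=>jSj=>jnSnj=>jnnSnnj=>jnnjSjnnj=>jnnjjSjjnnj=>jnnjjnSnjjnnj=>jnnjjnjSjnjjnnj=>jnnjjnjnSnjnjjnnj=>jnnjjnjnnSnnjnjjnnj=>jnnjjnjnnnnjnjjnnj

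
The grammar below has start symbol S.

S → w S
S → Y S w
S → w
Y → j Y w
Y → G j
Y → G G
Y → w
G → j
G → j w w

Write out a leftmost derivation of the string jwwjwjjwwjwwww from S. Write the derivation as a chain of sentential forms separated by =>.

S=>YSw=>GGSw=>jwwGSw=>jwwjSw=>jwwjwSw=>jwwjwYSww=>jwwjwjYwSww=>jwwjwjGGwSww=>jwwjwjjwwGwSww=>jwwjwjjwwjwSww=>jwwjwjjwwjwwww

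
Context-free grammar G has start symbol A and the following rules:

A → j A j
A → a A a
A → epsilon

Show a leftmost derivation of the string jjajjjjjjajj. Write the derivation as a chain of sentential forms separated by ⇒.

A ⇒ jAj ⇒ jjAjj ⇒ jjaAajj ⇒ jjajAjajj ⇒ jjajjAjjajj ⇒ jjajjjAjjjajj ⇒ jjajjjjjjajj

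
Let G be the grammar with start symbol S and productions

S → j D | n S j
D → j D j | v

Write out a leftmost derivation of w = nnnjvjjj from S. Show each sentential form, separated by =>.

S => nSj   [S → n S j]
nSj => nnSjj   [S → n S j]
nnSjj => nnnSjjj   [S → n S j]
nnnSjjj => nnnjDjjj   [S → j D]
nnnjDjjj => nnnjvjjj   [D → v]

S => nSj => nnSjj => nnnSjjj => nnnjDjjj => nnnjvjjj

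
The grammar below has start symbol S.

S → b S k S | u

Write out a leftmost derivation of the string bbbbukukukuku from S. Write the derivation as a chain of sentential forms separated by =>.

S => bSkS   [S → b S k S]
bSkS => bbSkSkS   [S → b S k S]
bbSkSkS => bbbSkSkSkS   [S → b S k S]
bbbSkSkSkS => bbbbSkSkSkSkS   [S → b S k S]
bbbbSkSkSkSkS => bbbbukSkSkSkS   [S → u]
bbbbukSkSkSkS => bbbbukukSkSkS   [S → u]
bbbbukukSkSkS => bbbbukukukSkS   [S → u]
bbbbukukukSkS => bbbbukukukukS   [S → u]
bbbbukukukukS => bbbbukukukuku   [S → u]

S => bSkS => bbSkSkS => bbbSkSkSkS => bbbbSkSkSkSkS => bbbbukSkSkSkS => bbbbukukSkSkS => bbbbukukukSkS => bbbbukukukukS => bbbbukukukuku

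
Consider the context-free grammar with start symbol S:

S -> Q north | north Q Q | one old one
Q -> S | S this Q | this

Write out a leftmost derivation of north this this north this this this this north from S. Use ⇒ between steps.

S ⇒ Q north   [S -> Q north]
Q north ⇒ S this Q north   [Q -> S this Q]
S this Q north ⇒ north Q Q this Q north   [S -> north Q Q]
north Q Q this Q north ⇒ north this Q this Q north   [Q -> this]
north this Q this Q north ⇒ north this S this Q this Q north   [Q -> S this Q]
north this S this Q this Q north ⇒ north this Q north this Q this Q north   [S -> Q north]
north this Q north this Q this Q north ⇒ north this this north this Q this Q north   [Q -> this]
north this this north this Q this Q north ⇒ north this this north this this this Q north   [Q -> this]
north this this north this this this Q north ⇒ north this this north this this this this north   [Q -> this]

S ⇒ Q north ⇒ S this Q north ⇒ north Q Q this Q north ⇒ north this Q this Q north ⇒ north this S this Q this Q north ⇒ north this Q north this Q this Q north ⇒ north this this north this Q this Q north ⇒ north this this north this this this Q north ⇒ north this this north this this this this north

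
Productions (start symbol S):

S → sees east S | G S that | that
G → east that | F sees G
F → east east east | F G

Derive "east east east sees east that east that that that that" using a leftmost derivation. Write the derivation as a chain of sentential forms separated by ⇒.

S ⇒ G S that   [S → G S that]
G S that ⇒ F sees G S that   [G → F sees G]
F sees G S that ⇒ east east east sees G S that   [F → east east east]
east east east sees G S that ⇒ east east east sees east that S that   [G → east that]
east east east sees east that S that ⇒ east east east sees east that G S that that   [S → G S that]
east east east sees east that G S that that ⇒ east east east sees east that east that S that that   [G → east that]
east east east sees east that east that S that that ⇒ east east east sees east that east that that that that   [S → that]

S ⇒ G S that ⇒ F sees G S that ⇒ east east east sees G S that ⇒ east east east sees east that S that ⇒ east east east sees east that G S that that ⇒ east east east sees east that east that S that that ⇒ east east east sees east that east that that that that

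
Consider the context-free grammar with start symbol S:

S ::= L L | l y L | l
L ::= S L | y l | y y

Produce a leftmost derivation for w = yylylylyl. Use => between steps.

S=>LL=>yyL=>yySL=>yylL=>yylSL=>yylLLL=>yylylLL=>yylylylL=>yylylylyl

S => LL   [S ::= L L]
LL => yyL   [L ::= y y]
yyL => yySL   [L ::= S L]
yySL => yylL   [S ::= l]
yylL => yylSL   [L ::= S L]
yylSL => yylLLL   [S ::= L L]
yylLLL => yylylLL   [L ::= y l]
yylylLL => yylylylL   [L ::= y l]
yylylylL => yylylylyl   [L ::= y l]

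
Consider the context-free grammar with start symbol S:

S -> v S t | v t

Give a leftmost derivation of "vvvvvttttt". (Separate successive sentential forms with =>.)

S => vSt => vvStt => vvvSttt => vvvvStttt => vvvvvttttt

S => vSt   [S -> v S t]
vSt => vvStt   [S -> v S t]
vvStt => vvvSttt   [S -> v S t]
vvvSttt => vvvvStttt   [S -> v S t]
vvvvStttt => vvvvvttttt   [S -> v t]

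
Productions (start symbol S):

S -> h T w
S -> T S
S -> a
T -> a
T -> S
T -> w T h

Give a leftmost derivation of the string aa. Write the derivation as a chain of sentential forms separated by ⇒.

S⇒TS⇒aS⇒aa

S ⇒ TS   [S -> T S]
TS ⇒ aS   [T -> a]
aS ⇒ aa   [S -> a]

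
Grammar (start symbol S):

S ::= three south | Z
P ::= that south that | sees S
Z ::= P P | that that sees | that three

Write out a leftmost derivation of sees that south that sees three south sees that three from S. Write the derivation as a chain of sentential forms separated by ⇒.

S ⇒ Z ⇒ P P ⇒ sees S P ⇒ sees Z P ⇒ sees P P P ⇒ sees that south that P P ⇒ sees that south that sees S P ⇒ sees that south that sees three south P ⇒ sees that south that sees three south sees S ⇒ sees that south that sees three south sees Z ⇒ sees that south that sees three south sees that three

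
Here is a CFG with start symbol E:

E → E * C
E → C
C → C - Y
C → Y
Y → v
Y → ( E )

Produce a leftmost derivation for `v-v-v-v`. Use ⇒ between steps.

E⇒C⇒C-Y⇒C-Y-Y⇒C-Y-Y-Y⇒Y-Y-Y-Y⇒v-Y-Y-Y⇒v-v-Y-Y⇒v-v-v-Y⇒v-v-v-v

E ⇒ C   [E → C]
C ⇒ C-Y   [C → C - Y]
C-Y ⇒ C-Y-Y   [C → C - Y]
C-Y-Y ⇒ C-Y-Y-Y   [C → C - Y]
C-Y-Y-Y ⇒ Y-Y-Y-Y   [C → Y]
Y-Y-Y-Y ⇒ v-Y-Y-Y   [Y → v]
v-Y-Y-Y ⇒ v-v-Y-Y   [Y → v]
v-v-Y-Y ⇒ v-v-v-Y   [Y → v]
v-v-v-Y ⇒ v-v-v-v   [Y → v]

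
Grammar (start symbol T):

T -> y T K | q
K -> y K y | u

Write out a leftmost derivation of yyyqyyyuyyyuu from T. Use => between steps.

T=>yTK=>yyTKK=>yyyTKKK=>yyyqKKK=>yyyqyKyKK=>yyyqyyKyyKK=>yyyqyyyKyyyKK=>yyyqyyyuyyyKK=>yyyqyyyuyyyuK=>yyyqyyyuyyyuu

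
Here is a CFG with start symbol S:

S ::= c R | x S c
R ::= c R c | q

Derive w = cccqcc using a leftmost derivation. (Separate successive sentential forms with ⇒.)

S ⇒ cR ⇒ ccRc ⇒ cccRcc ⇒ cccqcc

S ⇒ cR   [S ::= c R]
cR ⇒ ccRc   [R ::= c R c]
ccRc ⇒ cccRcc   [R ::= c R c]
cccRcc ⇒ cccqcc   [R ::= q]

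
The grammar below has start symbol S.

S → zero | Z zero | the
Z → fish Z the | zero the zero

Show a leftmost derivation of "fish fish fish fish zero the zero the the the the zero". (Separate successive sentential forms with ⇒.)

S ⇒ Z zero   [S → Z zero]
Z zero ⇒ fish Z the zero   [Z → fish Z the]
fish Z the zero ⇒ fish fish Z the the zero   [Z → fish Z the]
fish fish Z the the zero ⇒ fish fish fish Z the the the zero   [Z → fish Z the]
fish fish fish Z the the the zero ⇒ fish fish fish fish Z the the the the zero   [Z → fish Z the]
fish fish fish fish Z the the the the zero ⇒ fish fish fish fish zero the zero the the the the zero   [Z → zero the zero]

S ⇒ Z zero ⇒ fish Z the zero ⇒ fish fish Z the the zero ⇒ fish fish fish Z the the the zero ⇒ fish fish fish fish Z the the the the zero ⇒ fish fish fish fish zero the zero the the the the zero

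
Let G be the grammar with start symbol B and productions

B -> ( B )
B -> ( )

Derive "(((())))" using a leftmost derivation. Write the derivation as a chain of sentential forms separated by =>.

B=>(B)=>((B))=>(((B)))=>(((())))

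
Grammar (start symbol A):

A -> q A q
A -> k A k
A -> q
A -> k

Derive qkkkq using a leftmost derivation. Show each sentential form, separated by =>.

A=>qAq=>qkAkq=>qkkkq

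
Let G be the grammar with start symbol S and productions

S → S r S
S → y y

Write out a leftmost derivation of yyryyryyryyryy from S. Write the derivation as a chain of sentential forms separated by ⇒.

S ⇒ SrS ⇒ SrSrS ⇒ SrSrSrS ⇒ SrSrSrSrS ⇒ yyrSrSrSrS ⇒ yyryyrSrSrS ⇒ yyryyryyrSrS ⇒ yyryyryyryyrS ⇒ yyryyryyryyryy

S ⇒ SrS   [S → S r S]
SrS ⇒ SrSrS   [S → S r S]
SrSrS ⇒ SrSrSrS   [S → S r S]
SrSrSrS ⇒ SrSrSrSrS   [S → S r S]
SrSrSrSrS ⇒ yyrSrSrSrS   [S → y y]
yyrSrSrSrS ⇒ yyryyrSrSrS   [S → y y]
yyryyrSrSrS ⇒ yyryyryyrSrS   [S → y y]
yyryyryyrSrS ⇒ yyryyryyryyrS   [S → y y]
yyryyryyryyrS ⇒ yyryyryyryyryy   [S → y y]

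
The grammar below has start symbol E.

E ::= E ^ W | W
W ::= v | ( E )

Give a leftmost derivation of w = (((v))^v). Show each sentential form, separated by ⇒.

E ⇒ W ⇒ (E) ⇒ (E^W) ⇒ (W^W) ⇒ ((E)^W) ⇒ ((W)^W) ⇒ (((E))^W) ⇒ (((W))^W) ⇒ (((v))^W) ⇒ (((v))^v)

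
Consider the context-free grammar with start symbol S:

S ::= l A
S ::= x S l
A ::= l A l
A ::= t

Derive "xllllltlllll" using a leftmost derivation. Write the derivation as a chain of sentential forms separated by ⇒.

S ⇒ xSl ⇒ xlAl ⇒ xllAll ⇒ xlllAlll ⇒ xllllAllll ⇒ xlllllAlllll ⇒ xllllltlllll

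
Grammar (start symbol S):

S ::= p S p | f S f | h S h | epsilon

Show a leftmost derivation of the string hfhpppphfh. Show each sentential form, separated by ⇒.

S⇒hSh⇒hfSfh⇒hfhShfh⇒hfhpSphfh⇒hfhppSpphfh⇒hfhpppphfh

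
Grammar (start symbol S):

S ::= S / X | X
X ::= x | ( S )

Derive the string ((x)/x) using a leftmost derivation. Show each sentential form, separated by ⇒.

S ⇒ X   [S ::= X]
X ⇒ (S)   [X ::= ( S )]
(S) ⇒ (S/X)   [S ::= S / X]
(S/X) ⇒ (X/X)   [S ::= X]
(X/X) ⇒ ((S)/X)   [X ::= ( S )]
((S)/X) ⇒ ((X)/X)   [S ::= X]
((X)/X) ⇒ ((x)/X)   [X ::= x]
((x)/X) ⇒ ((x)/x)   [X ::= x]

S ⇒ X ⇒ (S) ⇒ (S/X) ⇒ (X/X) ⇒ ((S)/X) ⇒ ((X)/X) ⇒ ((x)/X) ⇒ ((x)/x)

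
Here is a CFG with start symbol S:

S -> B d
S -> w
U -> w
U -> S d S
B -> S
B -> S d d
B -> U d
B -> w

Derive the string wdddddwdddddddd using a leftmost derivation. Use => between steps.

S => Bd => Udd => SdSdd => BddSdd => SddddSdd => BdddddSdd => wdddddSdd => wdddddBddd => wdddddSddddd => wdddddBdddddd => wdddddSdddddddd => wdddddwdddddddd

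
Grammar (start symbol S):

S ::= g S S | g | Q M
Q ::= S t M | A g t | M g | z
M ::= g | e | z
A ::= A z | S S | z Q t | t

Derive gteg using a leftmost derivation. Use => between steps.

S => QM => StMM => gtMM => gteM => gteg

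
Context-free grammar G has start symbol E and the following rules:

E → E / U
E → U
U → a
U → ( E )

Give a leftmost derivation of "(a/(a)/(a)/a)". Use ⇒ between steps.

E ⇒ U ⇒ (E) ⇒ (E/U) ⇒ (E/U/U) ⇒ (E/U/U/U) ⇒ (U/U/U/U) ⇒ (a/U/U/U) ⇒ (a/(E)/U/U) ⇒ (a/(U)/U/U) ⇒ (a/(a)/U/U) ⇒ (a/(a)/(E)/U) ⇒ (a/(a)/(U)/U) ⇒ (a/(a)/(a)/U) ⇒ (a/(a)/(a)/a)

E ⇒ U   [E → U]
U ⇒ (E)   [U → ( E )]
(E) ⇒ (E/U)   [E → E / U]
(E/U) ⇒ (E/U/U)   [E → E / U]
(E/U/U) ⇒ (E/U/U/U)   [E → E / U]
(E/U/U/U) ⇒ (U/U/U/U)   [E → U]
(U/U/U/U) ⇒ (a/U/U/U)   [U → a]
(a/U/U/U) ⇒ (a/(E)/U/U)   [U → ( E )]
(a/(E)/U/U) ⇒ (a/(U)/U/U)   [E → U]
(a/(U)/U/U) ⇒ (a/(a)/U/U)   [U → a]
(a/(a)/U/U) ⇒ (a/(a)/(E)/U)   [U → ( E )]
(a/(a)/(E)/U) ⇒ (a/(a)/(U)/U)   [E → U]
(a/(a)/(U)/U) ⇒ (a/(a)/(a)/U)   [U → a]
(a/(a)/(a)/U) ⇒ (a/(a)/(a)/a)   [U → a]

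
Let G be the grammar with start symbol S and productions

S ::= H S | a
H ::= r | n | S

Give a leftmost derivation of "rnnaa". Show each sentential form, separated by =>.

S => HS   [S ::= H S]
HS => rS   [H ::= r]
rS => rHS   [S ::= H S]
rHS => rnS   [H ::= n]
rnS => rnHS   [S ::= H S]
rnHS => rnSS   [H ::= S]
rnSS => rnHSS   [S ::= H S]
rnHSS => rnnSS   [H ::= n]
rnnSS => rnnaS   [S ::= a]
rnnaS => rnnaa   [S ::= a]

S => HS => rS => rHS => rnS => rnHS => rnSS => rnHSS => rnnSS => rnnaS => rnnaa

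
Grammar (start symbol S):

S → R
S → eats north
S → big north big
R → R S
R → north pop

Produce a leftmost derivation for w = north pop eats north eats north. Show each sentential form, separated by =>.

S => R => R S => R S S => north pop S S => north pop eats north S => north pop eats north eats north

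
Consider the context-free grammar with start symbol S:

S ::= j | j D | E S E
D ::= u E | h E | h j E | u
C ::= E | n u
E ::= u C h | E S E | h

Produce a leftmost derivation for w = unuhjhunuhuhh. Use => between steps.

S => ESE => uChSE => unuhSE => unuhjDE => unuhjhEE => unuhjhuChE => unuhjhunuhE => unuhjhunuhuCh => unuhjhunuhuEh => unuhjhunuhuhh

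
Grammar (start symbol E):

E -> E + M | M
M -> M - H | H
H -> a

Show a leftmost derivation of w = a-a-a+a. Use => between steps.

E => E+M => M+M => M-H+M => M-H-H+M => H-H-H+M => a-H-H+M => a-a-H+M => a-a-a+M => a-a-a+H => a-a-a+a

E => E+M   [E -> E + M]
E+M => M+M   [E -> M]
M+M => M-H+M   [M -> M - H]
M-H+M => M-H-H+M   [M -> M - H]
M-H-H+M => H-H-H+M   [M -> H]
H-H-H+M => a-H-H+M   [H -> a]
a-H-H+M => a-a-H+M   [H -> a]
a-a-H+M => a-a-a+M   [H -> a]
a-a-a+M => a-a-a+H   [M -> H]
a-a-a+H => a-a-a+a   [H -> a]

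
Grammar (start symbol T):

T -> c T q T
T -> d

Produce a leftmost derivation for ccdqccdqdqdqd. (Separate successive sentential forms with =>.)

T => cTqT   [T -> c T q T]
cTqT => ccTqTqT   [T -> c T q T]
ccTqTqT => ccdqTqT   [T -> d]
ccdqTqT => ccdqcTqTqT   [T -> c T q T]
ccdqcTqTqT => ccdqccTqTqTqT   [T -> c T q T]
ccdqccTqTqTqT => ccdqccdqTqTqT   [T -> d]
ccdqccdqTqTqT => ccdqccdqdqTqT   [T -> d]
ccdqccdqdqTqT => ccdqccdqdqdqT   [T -> d]
ccdqccdqdqdqT => ccdqccdqdqdqd   [T -> d]

T => cTqT => ccTqTqT => ccdqTqT => ccdqcTqTqT => ccdqccTqTqTqT => ccdqccdqTqTqT => ccdqccdqdqTqT => ccdqccdqdqdqT => ccdqccdqdqdqd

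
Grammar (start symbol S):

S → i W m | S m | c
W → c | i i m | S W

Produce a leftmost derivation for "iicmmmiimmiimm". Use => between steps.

S => iWm   [S → i W m]
iWm => iSWm   [W → S W]
iSWm => iiWmWm   [S → i W m]
iiWmWm => iiSWmWm   [W → S W]
iiSWmWm => iiSmWmWm   [S → S m]
iiSmWmWm => iiSmmWmWm   [S → S m]
iiSmmWmWm => iiSmmmWmWm   [S → S m]
iiSmmmWmWm => iicmmmWmWm   [S → c]
iicmmmWmWm => iicmmmiimmWm   [W → i i m]
iicmmmiimmWm => iicmmmiimmiimm   [W → i i m]

S => iWm => iSWm => iiWmWm => iiSWmWm => iiSmWmWm => iiSmmWmWm => iiSmmmWmWm => iicmmmWmWm => iicmmmiimmWm => iicmmmiimmiimm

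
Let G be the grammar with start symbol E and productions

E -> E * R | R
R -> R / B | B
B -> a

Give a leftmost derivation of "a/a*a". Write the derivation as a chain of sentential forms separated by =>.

E => E*R => R*R => R/B*R => B/B*R => a/B*R => a/a*R => a/a*B => a/a*a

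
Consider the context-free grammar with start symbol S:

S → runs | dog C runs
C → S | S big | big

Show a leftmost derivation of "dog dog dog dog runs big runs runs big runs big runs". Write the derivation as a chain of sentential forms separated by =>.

S => dog C runs => dog S big runs => dog dog C runs big runs => dog dog S big runs big runs => dog dog dog C runs big runs big runs => dog dog dog S runs big runs big runs => dog dog dog dog C runs runs big runs big runs => dog dog dog dog S big runs runs big runs big runs => dog dog dog dog runs big runs runs big runs big runs

S => dog C runs   [S → dog C runs]
dog C runs => dog S big runs   [C → S big]
dog S big runs => dog dog C runs big runs   [S → dog C runs]
dog dog C runs big runs => dog dog S big runs big runs   [C → S big]
dog dog S big runs big runs => dog dog dog C runs big runs big runs   [S → dog C runs]
dog dog dog C runs big runs big runs => dog dog dog S runs big runs big runs   [C → S]
dog dog dog S runs big runs big runs => dog dog dog dog C runs runs big runs big runs   [S → dog C runs]
dog dog dog dog C runs runs big runs big runs => dog dog dog dog S big runs runs big runs big runs   [C → S big]
dog dog dog dog S big runs runs big runs big runs => dog dog dog dog runs big runs runs big runs big runs   [S → runs]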